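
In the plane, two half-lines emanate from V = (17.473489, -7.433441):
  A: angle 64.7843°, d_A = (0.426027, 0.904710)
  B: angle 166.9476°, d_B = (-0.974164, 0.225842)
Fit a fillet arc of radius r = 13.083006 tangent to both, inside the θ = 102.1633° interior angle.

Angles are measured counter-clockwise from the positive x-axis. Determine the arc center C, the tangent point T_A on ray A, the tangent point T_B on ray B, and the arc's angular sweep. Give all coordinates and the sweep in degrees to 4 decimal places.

bisector direction at 115.8660° = (-0.436267,0.899817)
center distance |VC| = r/sin(θ/2) = 13.083006/sin(51.0817°) = 16.815295
C = V + |VC|·bis = (10.1375,7.6973)
T_A = V + ((C−V)·d_A)·d_A = V + 10.5636·d_A = (21.9739,2.1235)
T_B = V + ((C−V)·d_B)·d_B = V + 10.5636·d_B = (7.1828,-5.0477)
sweep = 180° − θ = 77.8367°

center=(10.1375,7.6973) T_A=(21.9739,2.1235) T_B=(7.1828,-5.0477) sweep=77.8367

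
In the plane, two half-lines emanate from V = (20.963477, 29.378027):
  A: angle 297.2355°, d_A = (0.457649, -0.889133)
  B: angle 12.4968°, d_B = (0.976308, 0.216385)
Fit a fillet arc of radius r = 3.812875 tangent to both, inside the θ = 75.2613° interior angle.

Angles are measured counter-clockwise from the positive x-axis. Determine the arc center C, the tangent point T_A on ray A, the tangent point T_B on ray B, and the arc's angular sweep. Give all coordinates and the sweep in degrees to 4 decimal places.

bisector direction at 334.8662° = (0.905318,-0.424734)
center distance |VC| = r/sin(θ/2) = 3.812875/sin(37.6307°) = 6.244791
C = V + |VC|·bis = (26.6170,26.7256)
T_A = V + ((C−V)·d_A)·d_A = V + 4.9456·d_A = (23.2268,24.9807)
T_B = V + ((C−V)·d_B)·d_B = V + 4.9456·d_B = (25.7919,30.4482)
sweep = 180° − θ = 104.7387°

center=(26.6170,26.7256) T_A=(23.2268,24.9807) T_B=(25.7919,30.4482) sweep=104.7387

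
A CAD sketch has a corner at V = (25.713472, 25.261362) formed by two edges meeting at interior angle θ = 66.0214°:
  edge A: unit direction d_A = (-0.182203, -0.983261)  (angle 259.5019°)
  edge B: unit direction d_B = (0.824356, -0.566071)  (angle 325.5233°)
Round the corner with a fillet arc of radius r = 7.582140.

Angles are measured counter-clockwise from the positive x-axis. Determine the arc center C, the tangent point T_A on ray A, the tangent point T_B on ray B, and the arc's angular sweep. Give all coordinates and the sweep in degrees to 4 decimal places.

center=(31.0423,12.4045) T_A=(23.5870,13.7860) T_B=(35.3343,18.6549) sweep=113.9786

bisector direction at 292.5126° = (0.382887,-0.923795)
center distance |VC| = r/sin(θ/2) = 7.582140/sin(33.0107°) = 13.917402
C = V + |VC|·bis = (31.0423,12.4045)
T_A = V + ((C−V)·d_A)·d_A = V + 11.6707·d_A = (23.5870,13.7860)
T_B = V + ((C−V)·d_B)·d_B = V + 11.6707·d_B = (35.3343,18.6549)
sweep = 180° − θ = 113.9786°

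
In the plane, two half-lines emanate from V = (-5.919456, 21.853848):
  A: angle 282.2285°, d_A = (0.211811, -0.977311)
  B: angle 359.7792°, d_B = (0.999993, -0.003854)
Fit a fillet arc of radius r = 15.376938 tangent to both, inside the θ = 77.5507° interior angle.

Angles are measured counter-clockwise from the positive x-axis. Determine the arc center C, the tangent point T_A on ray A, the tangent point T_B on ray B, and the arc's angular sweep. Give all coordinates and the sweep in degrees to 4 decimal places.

center=(13.1631,6.4033) T_A=(-1.8650,3.1463) T_B=(13.2223,21.7801) sweep=102.4493

bisector direction at 321.0039° = (0.777188,-0.629268)
center distance |VC| = r/sin(θ/2) = 15.376938/sin(38.7754°) = 24.553269
C = V + |VC|·bis = (13.1631,6.4033)
T_A = V + ((C−V)·d_A)·d_A = V + 19.1419·d_A = (-1.8650,3.1463)
T_B = V + ((C−V)·d_B)·d_B = V + 19.1419·d_B = (13.2223,21.7801)
sweep = 180° − θ = 102.4493°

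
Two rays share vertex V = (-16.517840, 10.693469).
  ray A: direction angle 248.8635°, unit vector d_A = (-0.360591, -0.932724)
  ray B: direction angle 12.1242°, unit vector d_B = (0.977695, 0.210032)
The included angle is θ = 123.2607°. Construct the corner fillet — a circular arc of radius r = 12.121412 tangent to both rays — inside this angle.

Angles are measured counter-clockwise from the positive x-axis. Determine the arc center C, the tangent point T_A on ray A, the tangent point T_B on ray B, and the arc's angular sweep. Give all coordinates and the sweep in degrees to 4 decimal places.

bisector direction at 310.4939° = (0.649366,-0.760476)
center distance |VC| = r/sin(θ/2) = 12.121412/sin(61.6303°) = 13.775891
C = V + |VC|·bis = (-7.5722,0.2172)
T_A = V + ((C−V)·d_A)·d_A = V + 6.5457·d_A = (-18.8782,4.5881)
T_B = V + ((C−V)·d_B)·d_B = V + 6.5457·d_B = (-10.1181,12.0683)
sweep = 180° − θ = 56.7393°

center=(-7.5722,0.2172) T_A=(-18.8782,4.5881) T_B=(-10.1181,12.0683) sweep=56.7393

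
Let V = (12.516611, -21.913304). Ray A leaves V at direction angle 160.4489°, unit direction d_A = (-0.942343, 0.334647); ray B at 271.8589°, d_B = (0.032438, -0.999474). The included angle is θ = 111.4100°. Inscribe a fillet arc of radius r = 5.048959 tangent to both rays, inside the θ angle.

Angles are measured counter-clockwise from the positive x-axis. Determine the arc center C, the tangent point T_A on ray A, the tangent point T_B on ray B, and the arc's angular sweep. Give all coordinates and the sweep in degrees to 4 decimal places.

center=(7.5820,-25.5188) T_A=(9.2716,-20.7609) T_B=(12.6283,-25.3550) sweep=68.5900

bisector direction at 216.1539° = (-0.807435,-0.589956)
center distance |VC| = r/sin(θ/2) = 5.048959/sin(55.7050°) = 6.111450
C = V + |VC|·bis = (7.5820,-25.5188)
T_A = V + ((C−V)·d_A)·d_A = V + 3.4435·d_A = (9.2716,-20.7609)
T_B = V + ((C−V)·d_B)·d_B = V + 3.4435·d_B = (12.6283,-25.3550)
sweep = 180° − θ = 68.5900°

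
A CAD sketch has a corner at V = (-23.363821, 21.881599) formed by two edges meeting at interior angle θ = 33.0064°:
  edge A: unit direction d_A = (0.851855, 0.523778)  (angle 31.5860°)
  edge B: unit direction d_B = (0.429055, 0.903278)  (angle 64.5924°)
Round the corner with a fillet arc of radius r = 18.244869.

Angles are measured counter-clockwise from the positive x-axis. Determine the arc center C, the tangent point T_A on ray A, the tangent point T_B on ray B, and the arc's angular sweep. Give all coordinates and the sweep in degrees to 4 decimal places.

center=(19.5380,69.6783) T_A=(29.0943,54.1364) T_B=(3.0578,77.5064) sweep=146.9936

bisector direction at 48.0892° = (0.667973,0.744186)
center distance |VC| = r/sin(θ/2) = 18.244869/sin(16.5032°) = 64.226916
C = V + |VC|·bis = (19.5380,69.6783)
T_A = V + ((C−V)·d_A)·d_A = V + 61.5810·d_A = (29.0943,54.1364)
T_B = V + ((C−V)·d_B)·d_B = V + 61.5810·d_B = (3.0578,77.5064)
sweep = 180° − θ = 146.9936°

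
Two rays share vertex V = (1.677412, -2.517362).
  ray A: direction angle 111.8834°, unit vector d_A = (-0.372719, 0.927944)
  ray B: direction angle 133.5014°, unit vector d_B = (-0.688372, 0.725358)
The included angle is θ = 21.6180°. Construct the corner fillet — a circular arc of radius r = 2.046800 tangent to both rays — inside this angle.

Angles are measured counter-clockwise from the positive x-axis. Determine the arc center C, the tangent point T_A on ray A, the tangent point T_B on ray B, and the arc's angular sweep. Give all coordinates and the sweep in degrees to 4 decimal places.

center=(-4.2177,6.6678) T_A=(-2.3183,7.4307) T_B=(-5.7023,5.2589) sweep=158.3820

bisector direction at 122.6924° = (-0.540129,0.841582)
center distance |VC| = r/sin(θ/2) = 2.046800/sin(10.8090°) = 10.914194
C = V + |VC|·bis = (-4.2177,6.6678)
T_A = V + ((C−V)·d_A)·d_A = V + 10.7206·d_A = (-2.3183,7.4307)
T_B = V + ((C−V)·d_B)·d_B = V + 10.7206·d_B = (-5.7023,5.2589)
sweep = 180° − θ = 158.3820°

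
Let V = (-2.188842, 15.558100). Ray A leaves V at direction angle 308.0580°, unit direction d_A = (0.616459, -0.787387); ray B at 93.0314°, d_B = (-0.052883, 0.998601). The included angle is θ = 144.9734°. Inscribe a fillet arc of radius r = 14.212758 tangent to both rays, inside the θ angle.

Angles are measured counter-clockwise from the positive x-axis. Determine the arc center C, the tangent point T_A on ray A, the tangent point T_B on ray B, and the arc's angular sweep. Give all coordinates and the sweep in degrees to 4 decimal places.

center=(11.7669,20.7883) T_A=(0.5759,12.0268) T_B=(-2.4260,20.0367) sweep=35.0266

bisector direction at 20.5447° = (0.936399,0.350938)
center distance |VC| = r/sin(θ/2) = 14.212758/sin(72.4867°) = 14.903582
C = V + |VC|·bis = (11.7669,20.7883)
T_A = V + ((C−V)·d_A)·d_A = V + 4.4849·d_A = (0.5759,12.0268)
T_B = V + ((C−V)·d_B)·d_B = V + 4.4849·d_B = (-2.4260,20.0367)
sweep = 180° − θ = 35.0266°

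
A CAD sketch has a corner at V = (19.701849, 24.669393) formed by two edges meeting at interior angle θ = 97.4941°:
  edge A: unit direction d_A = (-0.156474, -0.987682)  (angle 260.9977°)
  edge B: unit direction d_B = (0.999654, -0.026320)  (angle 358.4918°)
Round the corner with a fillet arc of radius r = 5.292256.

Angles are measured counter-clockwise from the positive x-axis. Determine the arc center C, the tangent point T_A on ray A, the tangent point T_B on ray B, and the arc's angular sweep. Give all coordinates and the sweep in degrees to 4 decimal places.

center=(24.2026,19.2568) T_A=(18.9755,20.0849) T_B=(24.3419,24.5472) sweep=82.5059

bisector direction at 309.7448° = (0.639369,-0.768900)
center distance |VC| = r/sin(θ/2) = 5.292256/sin(48.7471°) = 7.039392
C = V + |VC|·bis = (24.2026,19.2568)
T_A = V + ((C−V)·d_A)·d_A = V + 4.6417·d_A = (18.9755,20.0849)
T_B = V + ((C−V)·d_B)·d_B = V + 4.6417·d_B = (24.3419,24.5472)
sweep = 180° − θ = 82.5059°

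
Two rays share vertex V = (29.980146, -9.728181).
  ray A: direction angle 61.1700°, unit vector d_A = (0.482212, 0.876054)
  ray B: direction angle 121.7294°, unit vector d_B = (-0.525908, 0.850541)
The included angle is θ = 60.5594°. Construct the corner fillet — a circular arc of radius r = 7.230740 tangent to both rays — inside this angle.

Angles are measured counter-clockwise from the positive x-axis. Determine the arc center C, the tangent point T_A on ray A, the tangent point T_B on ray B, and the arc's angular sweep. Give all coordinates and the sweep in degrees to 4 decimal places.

center=(29.6173,4.6076) T_A=(35.9519,1.1209) T_B=(23.4673,0.8049) sweep=119.4406

bisector direction at 91.4497° = (-0.025299,0.999680)
center distance |VC| = r/sin(θ/2) = 7.230740/sin(30.2797°) = 14.340399
C = V + |VC|·bis = (29.6173,4.6076)
T_A = V + ((C−V)·d_A)·d_A = V + 12.3840·d_A = (35.9519,1.1209)
T_B = V + ((C−V)·d_B)·d_B = V + 12.3840·d_B = (23.4673,0.8049)
sweep = 180° − θ = 119.4406°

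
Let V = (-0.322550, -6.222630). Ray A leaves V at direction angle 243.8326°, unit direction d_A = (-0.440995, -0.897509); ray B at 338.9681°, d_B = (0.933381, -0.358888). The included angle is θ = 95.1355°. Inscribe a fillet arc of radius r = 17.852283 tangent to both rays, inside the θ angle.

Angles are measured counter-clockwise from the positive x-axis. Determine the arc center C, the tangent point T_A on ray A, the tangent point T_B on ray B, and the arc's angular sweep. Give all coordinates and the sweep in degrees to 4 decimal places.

center=(8.5031,-28.7426) T_A=(-7.5195,-20.8698) T_B=(14.9100,-12.0796) sweep=84.8645

bisector direction at 291.4004° = (0.364882,-0.931054)
center distance |VC| = r/sin(θ/2) = 17.852283/sin(47.5677°) = 24.187605
C = V + |VC|·bis = (8.5031,-28.7426)
T_A = V + ((C−V)·d_A)·d_A = V + 16.3198·d_A = (-7.5195,-20.8698)
T_B = V + ((C−V)·d_B)·d_B = V + 16.3198·d_B = (14.9100,-12.0796)
sweep = 180° − θ = 84.8645°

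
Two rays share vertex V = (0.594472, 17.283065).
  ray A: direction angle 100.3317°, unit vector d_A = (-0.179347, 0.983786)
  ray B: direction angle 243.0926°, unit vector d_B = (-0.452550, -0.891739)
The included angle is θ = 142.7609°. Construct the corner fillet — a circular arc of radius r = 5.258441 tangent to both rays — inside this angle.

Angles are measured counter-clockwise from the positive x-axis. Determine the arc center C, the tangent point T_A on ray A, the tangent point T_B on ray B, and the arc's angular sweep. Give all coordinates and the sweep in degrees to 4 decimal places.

bisector direction at 171.7122° = (-0.989556,0.144146)
center distance |VC| = r/sin(θ/2) = 5.258441/sin(71.3804°) = 5.548872
C = V + |VC|·bis = (-4.8964,18.0829)
T_A = V + ((C−V)·d_A)·d_A = V + 1.7717·d_A = (0.2767,19.0260)
T_B = V + ((C−V)·d_B)·d_B = V + 1.7717·d_B = (-0.2073,15.7032)
sweep = 180° − θ = 37.2391°

center=(-4.8964,18.0829) T_A=(0.2767,19.0260) T_B=(-0.2073,15.7032) sweep=37.2391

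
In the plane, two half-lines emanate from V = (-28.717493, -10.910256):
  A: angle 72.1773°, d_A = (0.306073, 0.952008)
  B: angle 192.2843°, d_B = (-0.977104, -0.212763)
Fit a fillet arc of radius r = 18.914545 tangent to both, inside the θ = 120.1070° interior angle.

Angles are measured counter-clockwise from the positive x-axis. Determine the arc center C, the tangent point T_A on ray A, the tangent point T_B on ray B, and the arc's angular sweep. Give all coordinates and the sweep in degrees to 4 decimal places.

bisector direction at 132.2308° = (-0.672119,0.740443)
center distance |VC| = r/sin(θ/2) = 18.914545/sin(60.0535°) = 21.828877
C = V + |VC|·bis = (-43.3891,5.2528)
T_A = V + ((C−V)·d_A)·d_A = V + 10.8968·d_A = (-25.3823,-0.5364)
T_B = V + ((C−V)·d_B)·d_B = V + 10.8968·d_B = (-39.3648,-13.2287)
sweep = 180° − θ = 59.8930°

center=(-43.3891,5.2528) T_A=(-25.3823,-0.5364) T_B=(-39.3648,-13.2287) sweep=59.8930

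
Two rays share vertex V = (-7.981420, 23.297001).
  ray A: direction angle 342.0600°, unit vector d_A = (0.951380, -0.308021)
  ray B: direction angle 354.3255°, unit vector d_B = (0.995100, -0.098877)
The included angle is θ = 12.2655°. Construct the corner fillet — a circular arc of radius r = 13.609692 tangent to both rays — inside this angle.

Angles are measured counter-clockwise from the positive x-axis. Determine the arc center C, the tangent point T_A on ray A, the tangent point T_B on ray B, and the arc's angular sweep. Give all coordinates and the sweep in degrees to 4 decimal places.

center=(116.7160,-2.7701) T_A=(112.5240,-15.7181) T_B=(118.0617,10.7729) sweep=167.7345

bisector direction at 348.1927° = (0.978842,-0.204620)
center distance |VC| = r/sin(θ/2) = 13.609692/sin(6.1327°) = 127.392910
C = V + |VC|·bis = (116.7160,-2.7701)
T_A = V + ((C−V)·d_A)·d_A = V + 126.6638·d_A = (112.5240,-15.7181)
T_B = V + ((C−V)·d_B)·d_B = V + 126.6638·d_B = (118.0617,10.7729)
sweep = 180° − θ = 167.7345°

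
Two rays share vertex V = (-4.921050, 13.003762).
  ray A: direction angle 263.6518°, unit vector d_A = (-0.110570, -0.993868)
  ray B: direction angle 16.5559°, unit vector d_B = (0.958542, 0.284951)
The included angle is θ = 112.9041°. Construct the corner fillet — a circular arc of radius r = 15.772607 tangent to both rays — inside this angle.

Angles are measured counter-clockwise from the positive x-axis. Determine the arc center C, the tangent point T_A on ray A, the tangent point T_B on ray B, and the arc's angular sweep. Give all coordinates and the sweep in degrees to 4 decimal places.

center=(9.5984,0.8653) T_A=(-6.0775,2.6092) T_B=(5.1040,15.9840) sweep=67.0959

bisector direction at 320.1038° = (0.767208,-0.641398)
center distance |VC| = r/sin(θ/2) = 15.772607/sin(56.4520°) = 18.925078
C = V + |VC|·bis = (9.5984,0.8653)
T_A = V + ((C−V)·d_A)·d_A = V + 10.4587·d_A = (-6.0775,2.6092)
T_B = V + ((C−V)·d_B)·d_B = V + 10.4587·d_B = (5.1040,15.9840)
sweep = 180° − θ = 67.0959°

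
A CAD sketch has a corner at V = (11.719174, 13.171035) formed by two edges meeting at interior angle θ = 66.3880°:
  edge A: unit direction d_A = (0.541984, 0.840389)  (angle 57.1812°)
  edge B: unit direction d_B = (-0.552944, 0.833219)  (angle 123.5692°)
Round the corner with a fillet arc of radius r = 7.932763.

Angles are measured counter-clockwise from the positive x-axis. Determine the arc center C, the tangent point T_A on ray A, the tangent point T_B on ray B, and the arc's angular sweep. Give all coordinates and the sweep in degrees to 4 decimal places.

center=(11.6243,27.6604) T_A=(18.2909,23.3610) T_B=(5.0146,23.2741) sweep=113.6120

bisector direction at 90.3752° = (-0.006548,0.999979)
center distance |VC| = r/sin(θ/2) = 7.932763/sin(33.1940°) = 14.489711
C = V + |VC|·bis = (11.6243,27.6604)
T_A = V + ((C−V)·d_A)·d_A = V + 12.1253·d_A = (18.2909,23.3610)
T_B = V + ((C−V)·d_B)·d_B = V + 12.1253·d_B = (5.0146,23.2741)
sweep = 180° − θ = 113.6120°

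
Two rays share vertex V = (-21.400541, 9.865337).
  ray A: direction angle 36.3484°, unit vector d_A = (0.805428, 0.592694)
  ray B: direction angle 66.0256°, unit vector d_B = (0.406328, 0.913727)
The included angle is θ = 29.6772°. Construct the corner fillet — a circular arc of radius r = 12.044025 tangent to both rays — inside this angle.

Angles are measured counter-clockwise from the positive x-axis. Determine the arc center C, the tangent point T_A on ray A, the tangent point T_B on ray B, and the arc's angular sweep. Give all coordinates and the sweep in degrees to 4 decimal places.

center=(8.0764,46.5102) T_A=(15.2148,36.8097) T_B=(-2.9285,51.4041) sweep=150.3228

bisector direction at 51.1870° = (0.626781,0.779196)
center distance |VC| = r/sin(θ/2) = 12.044025/sin(14.8386°) = 47.029145
C = V + |VC|·bis = (8.0764,46.5102)
T_A = V + ((C−V)·d_A)·d_A = V + 45.4608·d_A = (15.2148,36.8097)
T_B = V + ((C−V)·d_B)·d_B = V + 45.4608·d_B = (-2.9285,51.4041)
sweep = 180° − θ = 150.3228°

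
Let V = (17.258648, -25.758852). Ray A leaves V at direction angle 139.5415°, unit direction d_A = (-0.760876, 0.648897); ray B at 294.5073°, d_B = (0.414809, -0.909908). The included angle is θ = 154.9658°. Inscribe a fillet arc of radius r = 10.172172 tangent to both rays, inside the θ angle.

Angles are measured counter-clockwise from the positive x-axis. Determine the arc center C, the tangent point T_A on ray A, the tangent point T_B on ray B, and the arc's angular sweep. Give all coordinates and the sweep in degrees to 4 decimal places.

bisector direction at 217.0244° = (-0.798379,-0.602155)
center distance |VC| = r/sin(θ/2) = 10.172172/sin(77.4829°) = 10.419837
C = V + |VC|·bis = (8.9397,-32.0332)
T_A = V + ((C−V)·d_A)·d_A = V + 2.2583·d_A = (15.5404,-24.2934)
T_B = V + ((C−V)·d_B)·d_B = V + 2.2583·d_B = (18.1954,-27.8137)
sweep = 180° − θ = 25.0342°

center=(8.9397,-32.0332) T_A=(15.5404,-24.2934) T_B=(18.1954,-27.8137) sweep=25.0342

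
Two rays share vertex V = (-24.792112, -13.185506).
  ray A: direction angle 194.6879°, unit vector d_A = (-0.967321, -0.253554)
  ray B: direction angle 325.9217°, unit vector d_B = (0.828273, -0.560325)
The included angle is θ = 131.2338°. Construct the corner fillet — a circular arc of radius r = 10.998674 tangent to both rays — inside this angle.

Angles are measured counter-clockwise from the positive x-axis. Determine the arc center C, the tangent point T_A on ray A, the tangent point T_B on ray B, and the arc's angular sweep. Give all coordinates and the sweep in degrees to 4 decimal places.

bisector direction at 260.3048° = (-0.168407,-0.985718)
center distance |VC| = r/sin(θ/2) = 10.998674/sin(65.6169°) = 12.075766
C = V + |VC|·bis = (-26.8258,-25.0888)
T_A = V + ((C−V)·d_A)·d_A = V + 4.9853·d_A = (-29.6145,-14.4495)
T_B = V + ((C−V)·d_B)·d_B = V + 4.9853·d_B = (-20.6629,-15.9789)
sweep = 180° − θ = 48.7662°

center=(-26.8258,-25.0888) T_A=(-29.6145,-14.4495) T_B=(-20.6629,-15.9789) sweep=48.7662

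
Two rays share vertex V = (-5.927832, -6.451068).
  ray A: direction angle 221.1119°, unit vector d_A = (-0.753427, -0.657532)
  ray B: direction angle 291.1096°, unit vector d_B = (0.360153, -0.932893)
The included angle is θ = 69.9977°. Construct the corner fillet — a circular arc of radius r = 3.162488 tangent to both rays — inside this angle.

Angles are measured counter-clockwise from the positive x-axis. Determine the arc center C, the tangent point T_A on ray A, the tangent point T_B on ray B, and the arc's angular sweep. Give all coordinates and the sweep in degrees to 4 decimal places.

center=(-7.2514,-11.8036) T_A=(-9.3308,-9.4209) T_B=(-4.3011,-10.6647) sweep=110.0023

bisector direction at 256.1107° = (-0.240046,-0.970762)
center distance |VC| = r/sin(θ/2) = 3.162488/sin(34.9988°) = 5.513788
C = V + |VC|·bis = (-7.2514,-11.8036)
T_A = V + ((C−V)·d_A)·d_A = V + 4.5167·d_A = (-9.3308,-9.4209)
T_B = V + ((C−V)·d_B)·d_B = V + 4.5167·d_B = (-4.3011,-10.6647)
sweep = 180° − θ = 110.0023°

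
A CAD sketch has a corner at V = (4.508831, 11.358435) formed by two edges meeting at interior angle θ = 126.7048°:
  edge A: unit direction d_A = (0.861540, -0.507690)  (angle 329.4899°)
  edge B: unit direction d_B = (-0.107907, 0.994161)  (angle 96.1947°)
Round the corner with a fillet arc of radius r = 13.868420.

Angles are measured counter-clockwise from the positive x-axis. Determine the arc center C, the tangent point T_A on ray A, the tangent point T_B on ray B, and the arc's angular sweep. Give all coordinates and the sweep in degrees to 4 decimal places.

center=(17.5453,19.7735) T_A=(10.5045,7.8253) T_B=(3.7579,18.2770) sweep=53.2952

bisector direction at 32.8423° = (0.840166,0.542329)
center distance |VC| = r/sin(θ/2) = 13.868420/sin(63.3524°) = 15.516559
C = V + |VC|·bis = (17.5453,19.7735)
T_A = V + ((C−V)·d_A)·d_A = V + 6.9592·d_A = (10.5045,7.8253)
T_B = V + ((C−V)·d_B)·d_B = V + 6.9592·d_B = (3.7579,18.2770)
sweep = 180° − θ = 53.2952°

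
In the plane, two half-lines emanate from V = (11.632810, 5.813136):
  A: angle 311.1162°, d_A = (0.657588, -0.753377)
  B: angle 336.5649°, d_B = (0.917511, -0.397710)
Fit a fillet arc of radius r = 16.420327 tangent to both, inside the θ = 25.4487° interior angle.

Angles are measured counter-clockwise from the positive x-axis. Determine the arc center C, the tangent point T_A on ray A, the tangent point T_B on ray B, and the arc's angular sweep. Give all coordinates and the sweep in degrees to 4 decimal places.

center=(71.8224,-38.1736) T_A=(59.4517,-48.9714) T_B=(78.3530,-23.1078) sweep=154.5513

bisector direction at 323.8406° = (0.807378,-0.590034)
center distance |VC| = r/sin(θ/2) = 16.420327/sin(12.7243°) = 74.549484
C = V + |VC|·bis = (71.8224,-38.1736)
T_A = V + ((C−V)·d_A)·d_A = V + 72.7186·d_A = (59.4517,-48.9714)
T_B = V + ((C−V)·d_B)·d_B = V + 72.7186·d_B = (78.3530,-23.1078)
sweep = 180° − θ = 154.5513°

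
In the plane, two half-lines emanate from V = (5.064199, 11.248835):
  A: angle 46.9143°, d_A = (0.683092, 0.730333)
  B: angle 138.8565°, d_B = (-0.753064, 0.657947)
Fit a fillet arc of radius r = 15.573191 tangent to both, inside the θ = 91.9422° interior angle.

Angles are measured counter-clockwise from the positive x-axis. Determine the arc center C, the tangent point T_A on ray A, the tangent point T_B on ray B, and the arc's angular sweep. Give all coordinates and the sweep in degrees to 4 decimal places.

bisector direction at 92.8854° = (-0.050338,0.998732)
center distance |VC| = r/sin(θ/2) = 15.573191/sin(45.9711°) = 21.659836
C = V + |VC|·bis = (3.9739,32.8812)
T_A = V + ((C−V)·d_A)·d_A = V + 15.0540·d_A = (15.3475,22.2433)
T_B = V + ((C−V)·d_B)·d_B = V + 15.0540·d_B = (-6.2725,21.1536)
sweep = 180° − θ = 88.0578°

center=(3.9739,32.8812) T_A=(15.3475,22.2433) T_B=(-6.2725,21.1536) sweep=88.0578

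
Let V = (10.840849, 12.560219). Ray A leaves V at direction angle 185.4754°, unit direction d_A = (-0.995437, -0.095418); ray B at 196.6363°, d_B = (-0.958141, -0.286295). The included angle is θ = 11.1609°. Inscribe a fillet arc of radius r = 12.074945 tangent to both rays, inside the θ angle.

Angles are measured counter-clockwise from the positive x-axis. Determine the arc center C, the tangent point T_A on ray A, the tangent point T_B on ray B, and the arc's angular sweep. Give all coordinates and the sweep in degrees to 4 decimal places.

center=(-111.0271,-11.2518) T_A=(-112.1793,0.7680) T_B=(-107.5701,-22.8213) sweep=168.8391

bisector direction at 191.0559° = (-0.981441,-0.191766)
center distance |VC| = r/sin(θ/2) = 12.074945/sin(5.5804°) = 124.172500
C = V + |VC|·bis = (-111.0271,-11.2518)
T_A = V + ((C−V)·d_A)·d_A = V + 123.5840·d_A = (-112.1793,0.7680)
T_B = V + ((C−V)·d_B)·d_B = V + 123.5840·d_B = (-107.5701,-22.8213)
sweep = 180° − θ = 168.8391°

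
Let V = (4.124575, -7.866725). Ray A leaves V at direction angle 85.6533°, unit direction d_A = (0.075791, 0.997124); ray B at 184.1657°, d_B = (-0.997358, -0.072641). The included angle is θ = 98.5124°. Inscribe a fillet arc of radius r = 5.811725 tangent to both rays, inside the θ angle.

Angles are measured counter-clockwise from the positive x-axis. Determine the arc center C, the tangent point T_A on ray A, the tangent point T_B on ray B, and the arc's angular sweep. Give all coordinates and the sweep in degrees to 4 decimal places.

bisector direction at 134.9095° = (-0.705989,0.708223)
center distance |VC| = r/sin(θ/2) = 5.811725/sin(49.2562°) = 7.670871
C = V + |VC|·bis = (-1.2910,-2.4340)
T_A = V + ((C−V)·d_A)·d_A = V + 5.0066·d_A = (4.5040,-2.8745)
T_B = V + ((C−V)·d_B)·d_B = V + 5.0066·d_B = (-0.8688,-8.2304)
sweep = 180° − θ = 81.4876°

center=(-1.2910,-2.4340) T_A=(4.5040,-2.8745) T_B=(-0.8688,-8.2304) sweep=81.4876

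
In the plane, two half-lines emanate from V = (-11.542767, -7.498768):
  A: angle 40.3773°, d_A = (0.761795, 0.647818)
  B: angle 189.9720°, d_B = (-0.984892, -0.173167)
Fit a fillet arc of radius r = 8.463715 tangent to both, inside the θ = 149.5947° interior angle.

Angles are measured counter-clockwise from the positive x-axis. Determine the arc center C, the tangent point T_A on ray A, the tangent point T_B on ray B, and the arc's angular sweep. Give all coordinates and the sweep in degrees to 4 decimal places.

bisector direction at 115.1746° = (-0.425379,0.905015)
center distance |VC| = r/sin(θ/2) = 8.463715/sin(74.7973°) = 8.770649
C = V + |VC|·bis = (-15.2736,0.4388)
T_A = V + ((C−V)·d_A)·d_A = V + 2.3000·d_A = (-9.7907,-6.0088)
T_B = V + ((C−V)·d_B)·d_B = V + 2.3000·d_B = (-13.8080,-7.8970)
sweep = 180° − θ = 30.4053°

center=(-15.2736,0.4388) T_A=(-9.7907,-6.0088) T_B=(-13.8080,-7.8970) sweep=30.4053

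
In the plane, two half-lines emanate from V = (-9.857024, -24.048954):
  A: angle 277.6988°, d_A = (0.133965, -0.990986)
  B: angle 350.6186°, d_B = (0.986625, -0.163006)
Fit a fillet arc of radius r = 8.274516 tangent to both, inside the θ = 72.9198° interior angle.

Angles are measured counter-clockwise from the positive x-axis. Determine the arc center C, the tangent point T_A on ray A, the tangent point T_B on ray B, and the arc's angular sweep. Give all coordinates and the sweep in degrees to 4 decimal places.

bisector direction at 314.1587° = (0.696648,-0.717413)
center distance |VC| = r/sin(θ/2) = 8.274516/sin(36.4599°) = 13.924066
C = V + |VC|·bis = (-0.1568,-34.0383)
T_A = V + ((C−V)·d_A)·d_A = V + 11.1987·d_A = (-8.3568,-35.1468)
T_B = V + ((C−V)·d_B)·d_B = V + 11.1987·d_B = (1.1919,-25.8744)
sweep = 180° − θ = 107.0802°

center=(-0.1568,-34.0383) T_A=(-8.3568,-35.1468) T_B=(1.1919,-25.8744) sweep=107.0802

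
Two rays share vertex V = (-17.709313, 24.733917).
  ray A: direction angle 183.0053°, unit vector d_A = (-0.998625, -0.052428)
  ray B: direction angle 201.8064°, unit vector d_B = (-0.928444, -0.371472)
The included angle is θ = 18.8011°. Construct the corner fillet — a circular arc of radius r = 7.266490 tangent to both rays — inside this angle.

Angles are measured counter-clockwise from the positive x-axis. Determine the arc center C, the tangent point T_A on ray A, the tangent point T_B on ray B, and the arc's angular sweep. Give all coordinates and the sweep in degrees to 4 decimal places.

bisector direction at 192.4059° = (-0.976650,-0.214835)
center distance |VC| = r/sin(θ/2) = 7.266490/sin(9.4006°) = 44.488142
C = V + |VC|·bis = (-61.1587,15.1763)
T_A = V + ((C−V)·d_A)·d_A = V + 43.8907·d_A = (-61.5396,22.4328)
T_B = V + ((C−V)·d_B)·d_B = V + 43.8907·d_B = (-58.4594,8.4298)
sweep = 180° − θ = 161.1989°

center=(-61.1587,15.1763) T_A=(-61.5396,22.4328) T_B=(-58.4594,8.4298) sweep=161.1989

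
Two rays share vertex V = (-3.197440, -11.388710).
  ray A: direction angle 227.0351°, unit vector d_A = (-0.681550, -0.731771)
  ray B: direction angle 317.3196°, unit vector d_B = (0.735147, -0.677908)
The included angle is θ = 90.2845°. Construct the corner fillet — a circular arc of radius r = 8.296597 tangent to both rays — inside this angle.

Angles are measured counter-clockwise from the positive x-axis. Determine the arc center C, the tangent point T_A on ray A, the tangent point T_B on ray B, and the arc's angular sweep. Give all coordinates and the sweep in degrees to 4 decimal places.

bisector direction at 272.1774° = (0.037993,-0.999278)
center distance |VC| = r/sin(θ/2) = 8.296597/sin(45.1422°) = 11.704138
C = V + |VC|·bis = (-2.7528,-23.0844)
T_A = V + ((C−V)·d_A)·d_A = V + 8.2555·d_A = (-8.8240,-17.4299)
T_B = V + ((C−V)·d_B)·d_B = V + 8.2555·d_B = (2.8716,-16.9852)
sweep = 180° − θ = 89.7155°

center=(-2.7528,-23.0844) T_A=(-8.8240,-17.4299) T_B=(2.8716,-16.9852) sweep=89.7155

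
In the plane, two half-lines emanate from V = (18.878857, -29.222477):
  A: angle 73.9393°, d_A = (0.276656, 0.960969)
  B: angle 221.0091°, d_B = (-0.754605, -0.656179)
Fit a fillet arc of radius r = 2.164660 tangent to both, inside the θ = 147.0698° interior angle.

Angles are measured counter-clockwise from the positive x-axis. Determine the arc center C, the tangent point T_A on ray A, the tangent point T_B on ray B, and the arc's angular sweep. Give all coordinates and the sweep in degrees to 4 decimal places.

bisector direction at 147.4742° = (-0.843149,0.537679)
center distance |VC| = r/sin(θ/2) = 2.164660/sin(73.5349°) = 2.257223
C = V + |VC|·bis = (16.9757,-28.0088)
T_A = V + ((C−V)·d_A)·d_A = V + 0.6398·d_A = (19.0559,-28.6077)
T_B = V + ((C−V)·d_B)·d_B = V + 0.6398·d_B = (18.3961,-29.6423)
sweep = 180° − θ = 32.9302°

center=(16.9757,-28.0088) T_A=(19.0559,-28.6077) T_B=(18.3961,-29.6423) sweep=32.9302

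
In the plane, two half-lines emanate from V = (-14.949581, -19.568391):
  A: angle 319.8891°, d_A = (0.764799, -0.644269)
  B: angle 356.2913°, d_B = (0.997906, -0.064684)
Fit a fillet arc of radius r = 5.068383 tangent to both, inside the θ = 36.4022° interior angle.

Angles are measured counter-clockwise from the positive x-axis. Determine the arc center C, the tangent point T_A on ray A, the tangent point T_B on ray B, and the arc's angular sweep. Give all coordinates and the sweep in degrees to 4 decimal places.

bisector direction at 338.0902° = (0.927772,-0.373146)
center distance |VC| = r/sin(θ/2) = 5.068383/sin(18.2011°) = 16.226450
C = V + |VC|·bis = (0.1049,-25.6232)
T_A = V + ((C−V)·d_A)·d_A = V + 15.4146·d_A = (-3.1605,-29.4995)
T_B = V + ((C−V)·d_B)·d_B = V + 15.4146·d_B = (0.4327,-20.5655)
sweep = 180° − θ = 143.5978°

center=(0.1049,-25.6232) T_A=(-3.1605,-29.4995) T_B=(0.4327,-20.5655) sweep=143.5978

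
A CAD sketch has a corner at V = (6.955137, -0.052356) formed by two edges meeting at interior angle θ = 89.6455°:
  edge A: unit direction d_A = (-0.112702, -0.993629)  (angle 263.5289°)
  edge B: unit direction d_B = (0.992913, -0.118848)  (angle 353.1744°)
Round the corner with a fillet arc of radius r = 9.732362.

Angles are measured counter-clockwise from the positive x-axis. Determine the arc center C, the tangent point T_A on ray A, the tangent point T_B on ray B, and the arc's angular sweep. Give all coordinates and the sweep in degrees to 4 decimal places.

center=(15.5218,-10.8796) T_A=(5.8515,-9.7827) T_B=(16.6785,-1.2162) sweep=90.3545

bisector direction at 308.3517° = (0.620486,-0.784217)
center distance |VC| = r/sin(θ/2) = 9.732362/sin(44.8227°) = 13.806416
C = V + |VC|·bis = (15.5218,-10.8796)
T_A = V + ((C−V)·d_A)·d_A = V + 9.7928·d_A = (5.8515,-9.7827)
T_B = V + ((C−V)·d_B)·d_B = V + 9.7928·d_B = (16.6785,-1.2162)
sweep = 180° − θ = 90.3545°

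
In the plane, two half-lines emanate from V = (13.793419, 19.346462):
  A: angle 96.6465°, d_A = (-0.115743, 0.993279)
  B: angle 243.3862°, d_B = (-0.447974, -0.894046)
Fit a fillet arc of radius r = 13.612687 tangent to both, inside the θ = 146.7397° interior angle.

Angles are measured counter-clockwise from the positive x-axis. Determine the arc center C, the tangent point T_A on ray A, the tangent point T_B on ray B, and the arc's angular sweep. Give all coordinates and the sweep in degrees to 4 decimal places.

center=(-0.1984,21.8095) T_A=(13.3228,23.3851) T_B=(11.9720,15.7113) sweep=33.2603

bisector direction at 170.0164° = (-0.984857,0.173367)
center distance |VC| = r/sin(θ/2) = 13.612687/sin(73.3698°) = 14.206933
C = V + |VC|·bis = (-0.1984,21.8095)
T_A = V + ((C−V)·d_A)·d_A = V + 4.0659·d_A = (13.3228,23.3851)
T_B = V + ((C−V)·d_B)·d_B = V + 4.0659·d_B = (11.9720,15.7113)
sweep = 180° − θ = 33.2603°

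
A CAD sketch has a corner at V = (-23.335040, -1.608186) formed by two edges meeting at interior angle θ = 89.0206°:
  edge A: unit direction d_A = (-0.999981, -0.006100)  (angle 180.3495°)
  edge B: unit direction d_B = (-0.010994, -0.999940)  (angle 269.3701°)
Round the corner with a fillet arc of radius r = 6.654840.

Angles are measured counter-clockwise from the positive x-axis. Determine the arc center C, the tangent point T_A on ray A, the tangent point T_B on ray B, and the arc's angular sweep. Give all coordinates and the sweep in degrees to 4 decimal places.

center=(-30.0639,-8.3042) T_A=(-30.1045,-1.6495) T_B=(-23.4095,-8.3774) sweep=90.9794

bisector direction at 224.8598° = (-0.708835,-0.705374)
center distance |VC| = r/sin(θ/2) = 6.654840/sin(44.5103°) = 9.492845
C = V + |VC|·bis = (-30.0639,-8.3042)
T_A = V + ((C−V)·d_A)·d_A = V + 6.7696·d_A = (-30.1045,-1.6495)
T_B = V + ((C−V)·d_B)·d_B = V + 6.7696·d_B = (-23.4095,-8.3774)
sweep = 180° − θ = 90.9794°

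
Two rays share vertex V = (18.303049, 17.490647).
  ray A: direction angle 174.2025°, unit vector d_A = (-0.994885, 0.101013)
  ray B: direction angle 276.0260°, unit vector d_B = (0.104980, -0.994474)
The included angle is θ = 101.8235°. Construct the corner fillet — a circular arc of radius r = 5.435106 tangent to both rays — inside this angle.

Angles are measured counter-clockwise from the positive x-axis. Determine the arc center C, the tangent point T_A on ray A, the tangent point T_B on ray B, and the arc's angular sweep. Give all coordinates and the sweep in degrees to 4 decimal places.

bisector direction at 225.1142° = (-0.705695,-0.708515)
center distance |VC| = r/sin(θ/2) = 5.435106/sin(50.9117°) = 7.002417
C = V + |VC|·bis = (13.3615,12.5293)
T_A = V + ((C−V)·d_A)·d_A = V + 4.4151·d_A = (13.9105,17.9366)
T_B = V + ((C−V)·d_B)·d_B = V + 4.4151·d_B = (18.7665,13.0999)
sweep = 180° − θ = 78.1765°

center=(13.3615,12.5293) T_A=(13.9105,17.9366) T_B=(18.7665,13.0999) sweep=78.1765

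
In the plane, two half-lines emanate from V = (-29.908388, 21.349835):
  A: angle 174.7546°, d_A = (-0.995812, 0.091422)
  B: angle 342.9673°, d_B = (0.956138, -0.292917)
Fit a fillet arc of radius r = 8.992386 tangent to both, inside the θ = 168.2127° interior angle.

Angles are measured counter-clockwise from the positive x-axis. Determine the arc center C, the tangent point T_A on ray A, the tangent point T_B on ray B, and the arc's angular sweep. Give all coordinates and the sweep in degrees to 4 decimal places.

center=(-31.6549,12.4800) T_A=(-30.8328,21.4347) T_B=(-29.0208,21.0779) sweep=11.7873

bisector direction at 258.8610° = (-0.193191,-0.981161)
center distance |VC| = r/sin(θ/2) = 8.992386/sin(84.1064°) = 9.040171
C = V + |VC|·bis = (-31.6549,12.4800)
T_A = V + ((C−V)·d_A)·d_A = V + 0.9283·d_A = (-30.8328,21.4347)
T_B = V + ((C−V)·d_B)·d_B = V + 0.9283·d_B = (-29.0208,21.0779)
sweep = 180° − θ = 11.7873°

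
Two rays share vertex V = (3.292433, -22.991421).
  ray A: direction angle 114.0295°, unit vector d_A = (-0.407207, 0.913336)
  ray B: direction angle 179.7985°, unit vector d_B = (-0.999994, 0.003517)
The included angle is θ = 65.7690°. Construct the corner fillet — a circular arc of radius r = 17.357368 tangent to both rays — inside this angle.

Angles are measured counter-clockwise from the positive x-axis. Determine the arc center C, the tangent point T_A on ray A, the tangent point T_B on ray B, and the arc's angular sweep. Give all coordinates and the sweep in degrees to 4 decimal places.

center=(-23.4927,-5.5397) T_A=(-7.6396,1.5283) T_B=(-23.5537,-22.8970) sweep=114.2310

bisector direction at 146.9140° = (-0.837852,0.545897)
center distance |VC| = r/sin(θ/2) = 17.357368/sin(32.8845°) = 31.968790
C = V + |VC|·bis = (-23.4927,-5.5397)
T_A = V + ((C−V)·d_A)·d_A = V + 26.8463·d_A = (-7.6396,1.5283)
T_B = V + ((C−V)·d_B)·d_B = V + 26.8463·d_B = (-23.5537,-22.8970)
sweep = 180° − θ = 114.2310°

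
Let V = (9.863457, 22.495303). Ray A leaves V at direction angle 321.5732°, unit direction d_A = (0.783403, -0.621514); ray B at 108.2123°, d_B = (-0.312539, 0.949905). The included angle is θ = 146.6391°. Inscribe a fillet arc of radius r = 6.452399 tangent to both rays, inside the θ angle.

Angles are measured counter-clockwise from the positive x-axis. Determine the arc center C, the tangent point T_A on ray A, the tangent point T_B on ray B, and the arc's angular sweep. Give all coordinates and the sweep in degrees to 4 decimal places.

center=(15.3884,26.3485) T_A=(11.3781,21.2937) T_B=(9.2592,24.3319) sweep=33.3609

bisector direction at 34.8927° = (0.820224,0.572042)
center distance |VC| = r/sin(θ/2) = 6.452399/sin(73.3196°) = 6.735840
C = V + |VC|·bis = (15.3884,26.3485)
T_A = V + ((C−V)·d_A)·d_A = V + 1.9334·d_A = (11.3781,21.2937)
T_B = V + ((C−V)·d_B)·d_B = V + 1.9334·d_B = (9.2592,24.3319)
sweep = 180° − θ = 33.3609°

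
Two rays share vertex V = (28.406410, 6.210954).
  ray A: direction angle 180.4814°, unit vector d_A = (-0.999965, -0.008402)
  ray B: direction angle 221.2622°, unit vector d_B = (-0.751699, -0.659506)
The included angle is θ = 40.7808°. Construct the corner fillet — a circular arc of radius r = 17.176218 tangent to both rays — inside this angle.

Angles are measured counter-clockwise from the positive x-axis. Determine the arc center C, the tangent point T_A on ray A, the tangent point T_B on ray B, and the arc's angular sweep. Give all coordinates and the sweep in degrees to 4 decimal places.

bisector direction at 200.8718° = (-0.934380,-0.356278)
center distance |VC| = r/sin(θ/2) = 17.176218/sin(20.3904°) = 49.298159
C = V + |VC|·bis = (-17.6568,-11.3529)
T_A = V + ((C−V)·d_A)·d_A = V + 46.2092·d_A = (-17.8011,5.8227)
T_B = V + ((C−V)·d_B)·d_B = V + 46.2092·d_B = (-6.3290,-24.2643)
sweep = 180° − θ = 139.2192°

center=(-17.6568,-11.3529) T_A=(-17.8011,5.8227) T_B=(-6.3290,-24.2643) sweep=139.2192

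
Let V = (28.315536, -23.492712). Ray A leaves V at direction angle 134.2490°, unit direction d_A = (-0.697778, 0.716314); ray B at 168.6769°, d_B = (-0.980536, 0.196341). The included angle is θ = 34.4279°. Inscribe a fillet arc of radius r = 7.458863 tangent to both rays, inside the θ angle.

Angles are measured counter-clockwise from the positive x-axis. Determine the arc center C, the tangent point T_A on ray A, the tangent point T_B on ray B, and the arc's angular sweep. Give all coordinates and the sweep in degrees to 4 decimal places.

center=(6.1737,-11.4521) T_A=(11.5166,-6.2475) T_B=(4.7092,-18.7658) sweep=145.5721

bisector direction at 151.4629° = (-0.878508,0.477727)
center distance |VC| = r/sin(θ/2) = 7.458863/sin(17.2140°) = 25.203917
C = V + |VC|·bis = (6.1737,-11.4521)
T_A = V + ((C−V)·d_A)·d_A = V + 24.0749·d_A = (11.5166,-6.2475)
T_B = V + ((C−V)·d_B)·d_B = V + 24.0749·d_B = (4.7092,-18.7658)
sweep = 180° − θ = 145.5721°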